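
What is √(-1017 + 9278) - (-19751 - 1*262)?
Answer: 20013 + √8261 ≈ 20104.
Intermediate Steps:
√(-1017 + 9278) - (-19751 - 1*262) = √8261 - (-19751 - 262) = √8261 - 1*(-20013) = √8261 + 20013 = 20013 + √8261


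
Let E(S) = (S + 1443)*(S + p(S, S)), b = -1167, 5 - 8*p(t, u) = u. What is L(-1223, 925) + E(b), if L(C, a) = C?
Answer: -282881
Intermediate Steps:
p(t, u) = 5/8 - u/8
E(S) = (1443 + S)*(5/8 + 7*S/8) (E(S) = (S + 1443)*(S + (5/8 - S/8)) = (1443 + S)*(5/8 + 7*S/8))
L(-1223, 925) + E(b) = -1223 + (7215/8 + (7/8)*(-1167)**2 + (5053/4)*(-1167)) = -1223 + (7215/8 + (7/8)*1361889 - 5896851/4) = -1223 + (7215/8 + 9533223/8 - 5896851/4) = -1223 - 281658 = -282881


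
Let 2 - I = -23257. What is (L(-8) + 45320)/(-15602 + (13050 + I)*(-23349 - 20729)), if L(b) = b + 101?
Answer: -45413/1600443704 ≈ -2.8375e-5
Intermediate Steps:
I = 23259 (I = 2 - 1*(-23257) = 2 + 23257 = 23259)
L(b) = 101 + b
(L(-8) + 45320)/(-15602 + (13050 + I)*(-23349 - 20729)) = ((101 - 8) + 45320)/(-15602 + (13050 + 23259)*(-23349 - 20729)) = (93 + 45320)/(-15602 + 36309*(-44078)) = 45413/(-15602 - 1600428102) = 45413/(-1600443704) = 45413*(-1/1600443704) = -45413/1600443704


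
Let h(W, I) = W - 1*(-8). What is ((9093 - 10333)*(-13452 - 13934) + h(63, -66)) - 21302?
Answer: 33937409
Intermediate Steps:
h(W, I) = 8 + W (h(W, I) = W + 8 = 8 + W)
((9093 - 10333)*(-13452 - 13934) + h(63, -66)) - 21302 = ((9093 - 10333)*(-13452 - 13934) + (8 + 63)) - 21302 = (-1240*(-27386) + 71) - 21302 = (33958640 + 71) - 21302 = 33958711 - 21302 = 33937409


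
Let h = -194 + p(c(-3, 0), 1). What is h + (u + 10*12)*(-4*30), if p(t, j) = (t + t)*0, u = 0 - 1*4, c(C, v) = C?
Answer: -14114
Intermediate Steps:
u = -4 (u = 0 - 4 = -4)
p(t, j) = 0 (p(t, j) = (2*t)*0 = 0)
h = -194 (h = -194 + 0 = -194)
h + (u + 10*12)*(-4*30) = -194 + (-4 + 10*12)*(-4*30) = -194 + (-4 + 120)*(-120) = -194 + 116*(-120) = -194 - 13920 = -14114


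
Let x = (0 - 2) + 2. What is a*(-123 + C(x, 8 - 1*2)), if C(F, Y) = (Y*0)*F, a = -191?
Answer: 23493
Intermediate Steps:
x = 0 (x = -2 + 2 = 0)
C(F, Y) = 0 (C(F, Y) = 0*F = 0)
a*(-123 + C(x, 8 - 1*2)) = -191*(-123 + 0) = -191*(-123) = 23493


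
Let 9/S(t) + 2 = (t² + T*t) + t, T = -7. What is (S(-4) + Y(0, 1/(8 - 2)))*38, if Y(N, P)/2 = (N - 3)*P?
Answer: -29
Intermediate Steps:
Y(N, P) = 2*P*(-3 + N) (Y(N, P) = 2*((N - 3)*P) = 2*((-3 + N)*P) = 2*(P*(-3 + N)) = 2*P*(-3 + N))
S(t) = 9/(-2 + t² - 6*t) (S(t) = 9/(-2 + ((t² - 7*t) + t)) = 9/(-2 + (t² - 6*t)) = 9/(-2 + t² - 6*t))
(S(-4) + Y(0, 1/(8 - 2)))*38 = (9/(-2 + (-4)² - 6*(-4)) + 2*(-3 + 0)/(8 - 2))*38 = (9/(-2 + 16 + 24) + 2*(-3)/6)*38 = (9/38 + 2*(⅙)*(-3))*38 = (9*(1/38) - 1)*38 = (9/38 - 1)*38 = -29/38*38 = -29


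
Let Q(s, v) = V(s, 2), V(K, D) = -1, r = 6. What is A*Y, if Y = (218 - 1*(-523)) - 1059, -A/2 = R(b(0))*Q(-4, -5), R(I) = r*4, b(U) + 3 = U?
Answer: -15264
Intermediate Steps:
Q(s, v) = -1
b(U) = -3 + U
R(I) = 24 (R(I) = 6*4 = 24)
A = 48 (A = -48*(-1) = -2*(-24) = 48)
Y = -318 (Y = (218 + 523) - 1059 = 741 - 1059 = -318)
A*Y = 48*(-318) = -15264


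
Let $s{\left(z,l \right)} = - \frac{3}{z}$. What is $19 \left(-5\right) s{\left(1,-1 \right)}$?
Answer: $285$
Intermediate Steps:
$19 \left(-5\right) s{\left(1,-1 \right)} = 19 \left(-5\right) \left(- \frac{3}{1}\right) = - 95 \left(\left(-3\right) 1\right) = \left(-95\right) \left(-3\right) = 285$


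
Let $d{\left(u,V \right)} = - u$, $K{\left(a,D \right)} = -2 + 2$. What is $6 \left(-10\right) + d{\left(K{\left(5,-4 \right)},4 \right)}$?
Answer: $-60$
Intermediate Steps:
$K{\left(a,D \right)} = 0$
$6 \left(-10\right) + d{\left(K{\left(5,-4 \right)},4 \right)} = 6 \left(-10\right) - 0 = -60 + 0 = -60$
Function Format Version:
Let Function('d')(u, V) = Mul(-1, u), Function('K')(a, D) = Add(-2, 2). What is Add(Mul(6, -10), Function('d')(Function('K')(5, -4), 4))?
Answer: -60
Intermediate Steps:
Function('K')(a, D) = 0
Add(Mul(6, -10), Function('d')(Function('K')(5, -4), 4)) = Add(Mul(6, -10), Mul(-1, 0)) = Add(-60, 0) = -60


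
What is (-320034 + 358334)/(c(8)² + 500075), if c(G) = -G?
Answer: 38300/500139 ≈ 0.076579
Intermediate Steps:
(-320034 + 358334)/(c(8)² + 500075) = (-320034 + 358334)/((-1*8)² + 500075) = 38300/((-8)² + 500075) = 38300/(64 + 500075) = 38300/500139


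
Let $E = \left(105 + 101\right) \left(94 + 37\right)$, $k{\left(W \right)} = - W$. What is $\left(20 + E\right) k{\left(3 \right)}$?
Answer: $-81018$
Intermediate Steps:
$E = 26986$ ($E = 206 \cdot 131 = 26986$)
$\left(20 + E\right) k{\left(3 \right)} = \left(20 + 26986\right) \left(\left(-1\right) 3\right) = 27006 \left(-3\right) = -81018$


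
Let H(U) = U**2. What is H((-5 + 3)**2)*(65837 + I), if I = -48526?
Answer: 276976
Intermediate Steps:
H((-5 + 3)**2)*(65837 + I) = ((-5 + 3)**2)**2*(65837 - 48526) = ((-2)**2)**2*17311 = 4**2*17311 = 16*17311 = 276976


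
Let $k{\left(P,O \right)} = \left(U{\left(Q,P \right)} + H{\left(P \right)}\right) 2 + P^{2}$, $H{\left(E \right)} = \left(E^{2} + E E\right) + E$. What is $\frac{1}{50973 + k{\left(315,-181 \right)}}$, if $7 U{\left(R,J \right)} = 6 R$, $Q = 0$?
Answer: $\frac{1}{547728} \approx 1.8257 \cdot 10^{-6}$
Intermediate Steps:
$H{\left(E \right)} = E + 2 E^{2}$ ($H{\left(E \right)} = \left(E^{2} + E^{2}\right) + E = 2 E^{2} + E = E + 2 E^{2}$)
$U{\left(R,J \right)} = \frac{6 R}{7}$
$k{\left(P,O \right)} = P^{2} + 2 P \left(1 + 2 P\right)$ ($k{\left(P,O \right)} = \left(\frac{6}{7} \cdot 0 + P \left(1 + 2 P\right)\right) 2 + P^{2} = \left(0 + P \left(1 + 2 P\right)\right) 2 + P^{2} = P \left(1 + 2 P\right) 2 + P^{2} = 2 P \left(1 + 2 P\right) + P^{2} = P^{2} + 2 P \left(1 + 2 P\right)$)
$\frac{1}{50973 + k{\left(315,-181 \right)}} = \frac{1}{50973 + 315 \left(2 + 5 \cdot 315\right)} = \frac{1}{50973 + 315 \left(2 + 1575\right)} = \frac{1}{50973 + 315 \cdot 1577} = \frac{1}{50973 + 496755} = \frac{1}{547728}$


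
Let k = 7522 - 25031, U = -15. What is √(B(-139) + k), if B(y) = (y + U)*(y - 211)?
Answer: √36391 ≈ 190.76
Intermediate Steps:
B(y) = (-211 + y)*(-15 + y) (B(y) = (y - 15)*(y - 211) = (-15 + y)*(-211 + y) = (-211 + y)*(-15 + y))
k = -17509
√(B(-139) + k) = √((3165 + (-139)² - 226*(-139)) - 17509) = √((3165 + 19321 + 31414) - 17509) = √(53900 - 17509) = √36391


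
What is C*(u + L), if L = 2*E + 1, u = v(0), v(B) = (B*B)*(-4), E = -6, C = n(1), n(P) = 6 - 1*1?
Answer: -55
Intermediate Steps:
n(P) = 5 (n(P) = 6 - 1 = 5)
C = 5
v(B) = -4*B² (v(B) = B²*(-4) = -4*B²)
u = 0 (u = -4*0² = -4*0 = 0)
L = -11 (L = 2*(-6) + 1 = -12 + 1 = -11)
C*(u + L) = 5*(0 - 11) = 5*(-11) = -55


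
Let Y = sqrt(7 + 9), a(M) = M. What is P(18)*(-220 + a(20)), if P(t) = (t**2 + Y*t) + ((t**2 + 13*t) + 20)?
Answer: -194800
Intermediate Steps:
Y = 4 (Y = sqrt(16) = 4)
P(t) = 20 + 2*t**2 + 17*t (P(t) = (t**2 + 4*t) + ((t**2 + 13*t) + 20) = (t**2 + 4*t) + (20 + t**2 + 13*t) = 20 + 2*t**2 + 17*t)
P(18)*(-220 + a(20)) = (20 + 2*18**2 + 17*18)*(-220 + 20) = (20 + 2*324 + 306)*(-200) = (20 + 648 + 306)*(-200) = 974*(-200) = -194800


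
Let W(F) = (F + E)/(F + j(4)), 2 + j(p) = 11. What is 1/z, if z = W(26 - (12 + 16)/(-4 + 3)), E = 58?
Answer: 9/16 ≈ 0.56250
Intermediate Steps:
j(p) = 9 (j(p) = -2 + 11 = 9)
W(F) = (58 + F)/(9 + F) (W(F) = (F + 58)/(F + 9) = (58 + F)/(9 + F))
z = 16/9 (z = (58 + (26 - (12 + 16)/(-4 + 3)))/(9 + (26 - (12 + 16)/(-4 + 3))) = (58 + (26 - 28/(-1)))/(9 + (26 - 28/(-1))) = (58 + (26 - 28*(-1)))/(9 + (26 - 28*(-1))) = (58 + (26 - 1*(-28)))/(9 + (26 - 1*(-28))) = (58 + (26 + 28))/(9 + (26 + 28)) = (58 + 54)/(9 + 54) = 112/63 = (1/63)*112 = 16/9 ≈ 1.7778)
1/z = 1/(16/9) = 9/16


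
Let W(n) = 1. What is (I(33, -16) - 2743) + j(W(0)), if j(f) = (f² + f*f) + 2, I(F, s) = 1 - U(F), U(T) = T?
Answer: -2771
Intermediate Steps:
I(F, s) = 1 - F
j(f) = 2 + 2*f² (j(f) = (f² + f²) + 2 = 2*f² + 2 = 2 + 2*f²)
(I(33, -16) - 2743) + j(W(0)) = ((1 - 1*33) - 2743) + (2 + 2*1²) = ((1 - 33) - 2743) + (2 + 2*1) = (-32 - 2743) + (2 + 2) = -2775 + 4 = -2771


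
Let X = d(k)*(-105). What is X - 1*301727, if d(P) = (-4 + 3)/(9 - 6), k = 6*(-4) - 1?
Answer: -301692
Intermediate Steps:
k = -25 (k = -24 - 1 = -25)
d(P) = -1/3
X = 35 (X = -1/3*(-105) = 35)
X - 1*301727 = 35 - 1*301727 = 35 - 301727 = -301692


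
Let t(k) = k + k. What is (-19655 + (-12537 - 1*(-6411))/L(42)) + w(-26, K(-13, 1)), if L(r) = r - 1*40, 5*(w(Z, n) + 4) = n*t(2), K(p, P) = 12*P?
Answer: -113562/5 ≈ -22712.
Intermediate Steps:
t(k) = 2*k
w(Z, n) = -4 + 4*n/5 (w(Z, n) = -4 + (n*(2*2))/5 = -4 + (n*4)/5 = -4 + (4*n)/5 = -4 + 4*n/5)
L(r) = -40 + r (L(r) = r - 40 = -40 + r)
(-19655 + (-12537 - 1*(-6411))/L(42)) + w(-26, K(-13, 1)) = (-19655 + (-12537 - 1*(-6411))/(-40 + 42)) + (-4 + 4*(12*1)/5) = (-19655 + (-12537 + 6411)/2) + (-4 + (⅘)*12) = (-19655 - 6126*½) + (-4 + 48/5) = (-19655 - 3063) + 28/5 = -22718 + 28/5 = -113562/5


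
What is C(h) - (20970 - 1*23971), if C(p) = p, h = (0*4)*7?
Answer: 3001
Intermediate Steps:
h = 0 (h = 0*7 = 0)
C(h) - (20970 - 1*23971) = 0 - (20970 - 1*23971) = 0 - (20970 - 23971) = 0 - 1*(-3001) = 0 + 3001 = 3001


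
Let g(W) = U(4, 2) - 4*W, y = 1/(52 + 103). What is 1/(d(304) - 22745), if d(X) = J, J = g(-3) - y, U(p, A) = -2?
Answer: -155/3523926 ≈ -4.3985e-5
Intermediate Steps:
y = 1/155 ≈ 0.0064516
g(W) = -2 - 4*W
J = 1549/155 (J = (-2 - 4*(-3)) - 1*1/155 = (-2 + 12) - 1/155 = 10 - 1/155 = 1549/155 ≈ 9.9935)
d(X) = 1549/155
1/(d(304) - 22745) = 1/(1549/155 - 22745) = 1/(-3523926/155) = -155/3523926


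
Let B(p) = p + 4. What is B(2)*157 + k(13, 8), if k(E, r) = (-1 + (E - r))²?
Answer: 958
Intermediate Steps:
B(p) = 4 + p
k(E, r) = (-1 + E - r)²
B(2)*157 + k(13, 8) = (4 + 2)*157 + (1 + 8 - 1*13)² = 6*157 + (1 + 8 - 13)² = 942 + (-4)² = 942 + 16 = 958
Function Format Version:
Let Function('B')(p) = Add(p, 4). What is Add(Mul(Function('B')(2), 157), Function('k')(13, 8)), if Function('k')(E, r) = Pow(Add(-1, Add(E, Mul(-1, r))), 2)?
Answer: 958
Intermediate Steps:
Function('B')(p) = Add(4, p)
Function('k')(E, r) = Pow(Add(-1, E, Mul(-1, r)), 2)
Add(Mul(Function('B')(2), 157), Function('k')(13, 8)) = Add(Mul(Add(4, 2), 157), Pow(Add(1, 8, Mul(-1, 13)), 2)) = Add(Mul(6, 157), Pow(Add(1, 8, -13), 2)) = Add(942, Pow(-4, 2)) = Add(942, 16) = 958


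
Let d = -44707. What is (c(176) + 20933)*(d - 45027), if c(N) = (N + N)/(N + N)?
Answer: -1878491556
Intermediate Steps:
c(N) = 1 (c(N) = (2*N)/((2*N)) = (2*N)*(1/(2*N)) = 1)
(c(176) + 20933)*(d - 45027) = (1 + 20933)*(-44707 - 45027) = 20934*(-89734) = -1878491556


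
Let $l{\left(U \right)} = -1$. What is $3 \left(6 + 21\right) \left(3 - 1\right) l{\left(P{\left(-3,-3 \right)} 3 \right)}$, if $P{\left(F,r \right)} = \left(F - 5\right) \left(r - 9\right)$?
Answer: $-162$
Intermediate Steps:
$P{\left(F,r \right)} = \left(-9 + r\right) \left(-5 + F\right)$ ($P{\left(F,r \right)} = \left(-5 + F\right) \left(r - 9\right) = \left(-5 + F\right) \left(-9 + r\right) = \left(-9 + r\right) \left(-5 + F\right)$)
$3 \left(6 + 21\right) \left(3 - 1\right) l{\left(P{\left(-3,-3 \right)} 3 \right)} = 3 \left(6 + 21\right) \left(3 - 1\right) \left(-1\right) = 3 \cdot 27 \cdot 2 \left(-1\right) = 3 \cdot 54 \left(-1\right) = 162 \left(-1\right) = -162$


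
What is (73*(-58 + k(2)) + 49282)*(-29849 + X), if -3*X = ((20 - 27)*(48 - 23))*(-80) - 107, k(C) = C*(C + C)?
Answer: -1573391360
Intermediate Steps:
k(C) = 2*C² (k(C) = C*(2*C) = 2*C²)
X = -4631 (X = -(((20 - 27)*(48 - 23))*(-80) - 107)/3 = -(-7*25*(-80) - 107)/3 = -(-175*(-80) - 107)/3 = -(14000 - 107)/3 = -⅓*13893 = -4631)
(73*(-58 + k(2)) + 49282)*(-29849 + X) = (73*(-58 + 2*2²) + 49282)*(-29849 - 4631) = (73*(-58 + 2*4) + 49282)*(-34480) = (73*(-58 + 8) + 49282)*(-34480) = (73*(-50) + 49282)*(-34480) = (-3650 + 49282)*(-34480) = 45632*(-34480) = -1573391360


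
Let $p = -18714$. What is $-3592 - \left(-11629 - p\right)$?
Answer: $-10677$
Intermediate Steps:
$-3592 - \left(-11629 - p\right) = -3592 - \left(-11629 - -18714\right) = -3592 - \left(-11629 + 18714\right) = -3592 - 7085 = -10677$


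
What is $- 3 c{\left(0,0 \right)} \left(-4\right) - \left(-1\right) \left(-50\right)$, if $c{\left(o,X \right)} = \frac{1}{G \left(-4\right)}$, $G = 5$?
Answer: $- \frac{253}{5} \approx -50.6$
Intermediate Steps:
$c{\left(o,X \right)} = - \frac{1}{20}$ ($c{\left(o,X \right)} = \frac{1}{5 \left(-4\right)} = \frac{1}{-20} = - \frac{1}{20}$)
$- 3 c{\left(0,0 \right)} \left(-4\right) - \left(-1\right) \left(-50\right) = \left(-3\right) \left(- \frac{1}{20}\right) \left(-4\right) - \left(-1\right) \left(-50\right) = \frac{3}{20} \left(-4\right) - 50 = - \frac{3}{5} - 50 = - \frac{253}{5}$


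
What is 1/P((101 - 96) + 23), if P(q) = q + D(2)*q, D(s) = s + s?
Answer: 1/140 ≈ 0.0071429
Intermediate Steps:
D(s) = 2*s
P(q) = 5*q (P(q) = q + (2*2)*q = q + 4*q = 5*q)
1/P((101 - 96) + 23) = 1/(5*((101 - 96) + 23)) = 1/(5*(5 + 23)) = 1/(5*28) = 1/140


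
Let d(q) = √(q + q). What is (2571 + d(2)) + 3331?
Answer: 5904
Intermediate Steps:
d(q) = √2*√q (d(q) = √(2*q) = √2*√q)
(2571 + d(2)) + 3331 = (2571 + √2*√2) + 3331 = (2571 + 2) + 3331 = 2573 + 3331 = 5904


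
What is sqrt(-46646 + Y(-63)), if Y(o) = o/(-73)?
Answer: I*sqrt(248571935)/73 ≈ 215.97*I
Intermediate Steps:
Y(o) = -o/73 (Y(o) = o*(-1/73) = -o/73)
sqrt(-46646 + Y(-63)) = sqrt(-46646 - 1/73*(-63)) = sqrt(-46646 + 63/73) = sqrt(-3405095/73) = I*sqrt(248571935)/73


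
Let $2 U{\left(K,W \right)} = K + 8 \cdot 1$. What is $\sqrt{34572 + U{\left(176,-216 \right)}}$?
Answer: $2 \sqrt{8666} \approx 186.18$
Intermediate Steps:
$U{\left(K,W \right)} = 4 + \frac{K}{2}$ ($U{\left(K,W \right)} = \frac{K + 8 \cdot 1}{2} = \frac{K + 8}{2} = \frac{8 + K}{2} = 4 + \frac{K}{2}$)
$\sqrt{34572 + U{\left(176,-216 \right)}} = \sqrt{34572 + \left(4 + \frac{1}{2} \cdot 176\right)} = \sqrt{34572 + \left(4 + 88\right)} = \sqrt{34572 + 92} = \sqrt{34664} = 2 \sqrt{8666}$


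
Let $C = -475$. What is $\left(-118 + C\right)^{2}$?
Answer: $351649$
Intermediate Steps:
$\left(-118 + C\right)^{2} = \left(-118 - 475\right)^{2} = \left(-593\right)^{2} = 351649$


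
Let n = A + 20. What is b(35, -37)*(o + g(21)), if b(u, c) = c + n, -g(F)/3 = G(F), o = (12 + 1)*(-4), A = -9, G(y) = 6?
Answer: 1820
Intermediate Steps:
o = -52 (o = 13*(-4) = -52)
g(F) = -18 (g(F) = -3*6 = -18)
n = 11 (n = -9 + 20 = 11)
b(u, c) = 11 + c (b(u, c) = c + 11 = 11 + c)
b(35, -37)*(o + g(21)) = (11 - 37)*(-52 - 18) = -26*(-70) = 1820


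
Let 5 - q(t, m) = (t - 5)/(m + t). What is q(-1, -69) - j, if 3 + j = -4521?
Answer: 158512/35 ≈ 4528.9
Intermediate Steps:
q(t, m) = 5 - (-5 + t)/(m + t) (q(t, m) = 5 - (t - 5)/(m + t) = 5 - (-5 + t)/(m + t))
j = -4524 (j = -3 - 4521 = -4524)
q(-1, -69) - j = (5 + 4*(-1) + 5*(-69))/(-69 - 1) - 1*(-4524) = (5 - 4 - 345)/(-70) + 4524 = -1/70*(-344) + 4524 = 172/35 + 4524 = 158512/35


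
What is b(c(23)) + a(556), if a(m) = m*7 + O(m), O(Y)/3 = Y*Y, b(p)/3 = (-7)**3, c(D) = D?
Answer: 930271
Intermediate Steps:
b(p) = -1029 (b(p) = 3*(-7)**3 = 3*(-343) = -1029)
O(Y) = 3*Y**2 (O(Y) = 3*(Y*Y) = 3*Y**2)
a(m) = 3*m**2 + 7*m (a(m) = m*7 + 3*m**2 = 7*m + 3*m**2 = 3*m**2 + 7*m)
b(c(23)) + a(556) = -1029 + 556*(7 + 3*556) = -1029 + 556*(7 + 1668) = -1029 + 556*1675 = -1029 + 931300 = 930271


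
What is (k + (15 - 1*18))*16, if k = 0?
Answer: -48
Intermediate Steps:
(k + (15 - 1*18))*16 = (0 + (15 - 1*18))*16 = (0 + (15 - 18))*16 = (0 - 3)*16 = -3*16 = -48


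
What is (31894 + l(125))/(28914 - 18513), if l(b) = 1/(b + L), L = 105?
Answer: 2445207/797410 ≈ 3.0664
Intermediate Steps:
l(b) = 1/(105 + b) (l(b) = 1/(b + 105) = 1/(105 + b))
(31894 + l(125))/(28914 - 18513) = (31894 + 1/(105 + 125))/(28914 - 18513) = (31894 + 1/230)/10401 = (31894 + 1/230)*(1/10401) = (7335621/230)*(1/10401) = 2445207/797410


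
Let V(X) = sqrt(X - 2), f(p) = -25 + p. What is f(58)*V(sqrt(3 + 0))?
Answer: 33*sqrt(-2 + sqrt(3)) ≈ 17.082*I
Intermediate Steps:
V(X) = sqrt(-2 + X)
f(58)*V(sqrt(3 + 0)) = (-25 + 58)*sqrt(-2 + sqrt(3 + 0)) = 33*sqrt(-2 + sqrt(3))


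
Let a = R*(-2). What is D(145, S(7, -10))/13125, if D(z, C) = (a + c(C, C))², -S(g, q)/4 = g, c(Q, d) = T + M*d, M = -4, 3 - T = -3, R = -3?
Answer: 15376/13125 ≈ 1.1715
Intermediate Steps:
T = 6 (T = 3 - 1*(-3) = 3 + 3 = 6)
c(Q, d) = 6 - 4*d
a = 6 (a = -3*(-2) = 6)
S(g, q) = -4*g
D(z, C) = (12 - 4*C)² (D(z, C) = (6 + (6 - 4*C))² = (12 - 4*C)²)
D(145, S(7, -10))/13125 = (16*(-3 - 4*7)²)/13125 = (16*(-3 - 28)²)*(1/13125) = (16*(-31)²)*(1/13125) = (16*961)*(1/13125) = 15376*(1/13125) = 15376/13125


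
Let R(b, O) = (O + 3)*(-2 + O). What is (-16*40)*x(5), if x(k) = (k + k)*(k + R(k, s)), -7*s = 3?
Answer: 390400/49 ≈ 7967.3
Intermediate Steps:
s = -3/7 (s = -⅐*3 = -3/7 ≈ -0.42857)
R(b, O) = (-2 + O)*(3 + O) (R(b, O) = (3 + O)*(-2 + O) = (-2 + O)*(3 + O))
x(k) = 2*k*(-306/49 + k) (x(k) = (k + k)*(k + (-6 - 3/7 + (-3/7)²)) = (2*k)*(k + (-6 - 3/7 + 9/49)) = (2*k)*(k - 306/49) = (2*k)*(-306/49 + k) = 2*k*(-306/49 + k))
(-16*40)*x(5) = (-16*40)*((2/49)*5*(-306 + 49*5)) = -1280*5*(-306 + 245)/49 = -1280*5*(-61)/49 = -640*(-610/49) = 390400/49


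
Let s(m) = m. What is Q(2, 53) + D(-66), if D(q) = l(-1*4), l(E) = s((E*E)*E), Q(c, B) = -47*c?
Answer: -158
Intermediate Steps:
l(E) = E**3 (l(E) = (E*E)*E = E**2*E = E**3)
D(q) = -64 (D(q) = (-1*4)**3 = (-4)**3 = -64)
Q(2, 53) + D(-66) = -47*2 - 64 = -94 - 64 = -158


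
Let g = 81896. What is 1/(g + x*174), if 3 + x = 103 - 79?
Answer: 1/85550 ≈ 1.1689e-5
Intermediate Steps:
x = 21 (x = -3 + (103 - 79) = -3 + 24 = 21)
1/(g + x*174) = 1/(81896 + 21*174) = 1/(81896 + 3654) = 1/85550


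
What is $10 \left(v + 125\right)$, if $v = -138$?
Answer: $-130$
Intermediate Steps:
$10 \left(v + 125\right) = 10 \left(-138 + 125\right) = 10 \left(-13\right) = -130$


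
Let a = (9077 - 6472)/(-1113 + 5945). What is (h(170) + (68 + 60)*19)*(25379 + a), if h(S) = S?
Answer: 159546746833/2416 ≈ 6.6038e+7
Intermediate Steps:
a = 2605/4832 ≈ 0.53911
(h(170) + (68 + 60)*19)*(25379 + a) = (170 + (68 + 60)*19)*(25379 + 2605/4832) = (170 + 128*19)*(122633933/4832) = (170 + 2432)*(122633933/4832) = 2602*(122633933/4832) = 159546746833/2416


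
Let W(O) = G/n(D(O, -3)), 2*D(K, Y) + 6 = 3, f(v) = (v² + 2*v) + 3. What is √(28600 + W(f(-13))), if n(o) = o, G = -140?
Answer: 8*√4035/3 ≈ 169.39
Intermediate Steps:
f(v) = 3 + v² + 2*v
D(K, Y) = -3/2 (D(K, Y) = -3 + (½)*3 = -3 + 3/2 = -3/2)
W(O) = 280/3 (W(O) = -140/(-3/2) = -140*(-⅔) = 280/3)
√(28600 + W(f(-13))) = √(28600 + 280/3) = √(86080/3) = 8*√4035/3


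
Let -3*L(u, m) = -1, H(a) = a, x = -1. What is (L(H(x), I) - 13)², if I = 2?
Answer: 1444/9 ≈ 160.44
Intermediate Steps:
L(u, m) = ⅓ (L(u, m) = -⅓*(-1) = ⅓)
(L(H(x), I) - 13)² = (⅓ - 13)² = (-38/3)² = 1444/9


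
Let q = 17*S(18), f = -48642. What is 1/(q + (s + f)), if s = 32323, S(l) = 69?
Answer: -1/15146 ≈ -6.6024e-5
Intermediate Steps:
q = 1173 (q = 17*69 = 1173)
1/(q + (s + f)) = 1/(1173 + (32323 - 48642)) = 1/(1173 - 16319) = 1/(-15146) = -1/15146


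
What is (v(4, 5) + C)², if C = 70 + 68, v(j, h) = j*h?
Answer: 24964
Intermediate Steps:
v(j, h) = h*j
C = 138
(v(4, 5) + C)² = (5*4 + 138)² = (20 + 138)² = 158² = 24964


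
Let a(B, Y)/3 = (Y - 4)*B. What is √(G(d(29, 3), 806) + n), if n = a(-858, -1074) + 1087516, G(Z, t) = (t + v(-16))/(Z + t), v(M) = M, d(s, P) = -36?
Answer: √22899511635/77 ≈ 1965.3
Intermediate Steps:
a(B, Y) = 3*B*(-4 + Y) (a(B, Y) = 3*((Y - 4)*B) = 3*((-4 + Y)*B) = 3*(B*(-4 + Y)) = 3*B*(-4 + Y))
G(Z, t) = (-16 + t)/(Z + t) (G(Z, t) = (t - 16)/(Z + t) = (-16 + t)/(Z + t))
n = 3862288 (n = 3*(-858)*(-4 - 1074) + 1087516 = 3*(-858)*(-1078) + 1087516 = 2774772 + 1087516 = 3862288)
√(G(d(29, 3), 806) + n) = √((-16 + 806)/(-36 + 806) + 3862288) = √(790/770 + 3862288) = √((1/770)*790 + 3862288) = √(79/77 + 3862288) = √(297396255/77) = √22899511635/77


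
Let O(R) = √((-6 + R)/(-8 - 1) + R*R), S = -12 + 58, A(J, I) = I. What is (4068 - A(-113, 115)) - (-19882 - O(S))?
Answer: 23835 + 2*√4751/3 ≈ 23881.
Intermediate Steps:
S = 46
O(R) = √(⅔ + R² - R/9) (O(R) = √((-6 + R)/(-9) + R²) = √((-6 + R)*(-⅑) + R²) = √((⅔ - R/9) + R²) = √(⅔ + R² - R/9))
(4068 - A(-113, 115)) - (-19882 - O(S)) = (4068 - 1*115) - (-19882 - √(6 - 1*46 + 9*46²)/3) = (4068 - 115) - (-19882 - √(6 - 46 + 9*2116)/3) = 3953 - (-19882 - √(6 - 46 + 19044)/3) = 3953 - (-19882 - √19004/3) = 3953 - (-19882 - 2*√4751/3) = 3953 + (19882 + 2*√4751/3) = 23835 + 2*√4751/3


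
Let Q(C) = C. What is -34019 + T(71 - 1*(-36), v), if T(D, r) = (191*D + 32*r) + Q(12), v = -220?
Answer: -20610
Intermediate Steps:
T(D, r) = 12 + 32*r + 191*D (T(D, r) = (191*D + 32*r) + 12 = (32*r + 191*D) + 12 = 12 + 32*r + 191*D)
-34019 + T(71 - 1*(-36), v) = -34019 + (12 + 32*(-220) + 191*(71 - 1*(-36))) = -34019 + (12 - 7040 + 191*(71 + 36)) = -34019 + (12 - 7040 + 191*107) = -34019 + (12 - 7040 + 20437) = -34019 + 13409 = -20610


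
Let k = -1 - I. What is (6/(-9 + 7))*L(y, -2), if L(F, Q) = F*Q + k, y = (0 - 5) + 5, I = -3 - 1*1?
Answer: -9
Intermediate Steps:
I = -4 (I = -3 - 1 = -4)
k = 3 (k = -1 - 1*(-4) = -1 + 4 = 3)
y = 0 (y = -5 + 5 = 0)
L(F, Q) = 3 + F*Q (L(F, Q) = F*Q + 3 = 3 + F*Q)
(6/(-9 + 7))*L(y, -2) = (6/(-9 + 7))*(3 + 0*(-2)) = (6/(-2))*(3 + 0) = (6*(-½))*3 = -3*3 = -9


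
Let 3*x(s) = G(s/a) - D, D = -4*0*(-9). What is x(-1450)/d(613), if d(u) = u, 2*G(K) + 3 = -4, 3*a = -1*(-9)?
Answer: -7/3678 ≈ -0.0019032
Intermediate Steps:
a = 3 (a = (-1*(-9))/3 = (⅓)*9 = 3)
G(K) = -7/2 (G(K) = -3/2 + (½)*(-4) = -3/2 - 2 = -7/2)
D = 0 (D = 0*(-9) = 0)
x(s) = -7/6 (x(s) = (-7/2 - 1*0)/3 = (-7/2 + 0)/3 = (⅓)*(-7/2) = -7/6)
x(-1450)/d(613) = -7/6/613 = -7/6*1/613 = -7/3678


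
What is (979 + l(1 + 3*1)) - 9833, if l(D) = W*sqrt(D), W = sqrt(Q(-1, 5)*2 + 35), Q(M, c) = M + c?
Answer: -8854 + 2*sqrt(43) ≈ -8840.9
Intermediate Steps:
W = sqrt(43) (W = sqrt((-1 + 5)*2 + 35) = sqrt(4*2 + 35) = sqrt(8 + 35) = sqrt(43) ≈ 6.5574)
l(D) = sqrt(43)*sqrt(D)
(979 + l(1 + 3*1)) - 9833 = (979 + sqrt(43)*sqrt(1 + 3*1)) - 9833 = (979 + sqrt(43)*sqrt(1 + 3)) - 9833 = (979 + sqrt(43)*sqrt(4)) - 9833 = (979 + sqrt(43)*2) - 9833 = (979 + 2*sqrt(43)) - 9833 = -8854 + 2*sqrt(43)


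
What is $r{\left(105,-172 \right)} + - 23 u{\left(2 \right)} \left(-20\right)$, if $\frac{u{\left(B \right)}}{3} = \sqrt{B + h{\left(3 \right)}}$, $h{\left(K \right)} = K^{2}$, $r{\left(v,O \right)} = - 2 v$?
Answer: $-210 + 1380 \sqrt{11} \approx 4366.9$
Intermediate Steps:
$u{\left(B \right)} = 3 \sqrt{9 + B}$ ($u{\left(B \right)} = 3 \sqrt{B + 3^{2}} = 3 \sqrt{B + 9} = 3 \sqrt{9 + B}$)
$r{\left(105,-172 \right)} + - 23 u{\left(2 \right)} \left(-20\right) = \left(-2\right) 105 + - 23 \cdot 3 \sqrt{9 + 2} \left(-20\right) = -210 + - 23 \cdot 3 \sqrt{11} \left(-20\right) = -210 + - 69 \sqrt{11} \left(-20\right) = -210 + 1380 \sqrt{11}$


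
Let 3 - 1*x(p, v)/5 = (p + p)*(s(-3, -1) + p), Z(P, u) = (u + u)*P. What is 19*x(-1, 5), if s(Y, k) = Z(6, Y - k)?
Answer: -4465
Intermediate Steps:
Z(P, u) = 2*P*u (Z(P, u) = (2*u)*P = 2*P*u)
s(Y, k) = -12*k + 12*Y (s(Y, k) = 2*6*(Y - k) = -12*k + 12*Y)
x(p, v) = 15 - 10*p*(-24 + p) (x(p, v) = 15 - 5*(p + p)*((-12*(-1) + 12*(-3)) + p) = 15 - 5*2*p*((12 - 36) + p) = 15 - 5*2*p*(-24 + p) = 15 - 10*p*(-24 + p))
19*x(-1, 5) = 19*(15 - 10*(-1)² + 240*(-1)) = 19*(15 - 10*1 - 240) = 19*(15 - 10 - 240) = 19*(-235) = -4465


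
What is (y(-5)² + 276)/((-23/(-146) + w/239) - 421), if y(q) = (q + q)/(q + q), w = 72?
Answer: -9665638/14674365 ≈ -0.65868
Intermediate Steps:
y(q) = 1 (y(q) = (2*q)/((2*q)) = (2*q)*(1/(2*q)) = 1)
(y(-5)² + 276)/((-23/(-146) + w/239) - 421) = (1² + 276)/((-23/(-146) + 72/239) - 421) = (1 + 276)/((-23*(-1/146) + 72*(1/239)) - 421) = 277/((23/146 + 72/239) - 421) = 277/(16009/34894 - 421) = 277/(-14674365/34894) = 277*(-34894/14674365) = -9665638/14674365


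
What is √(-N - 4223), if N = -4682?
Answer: 3*√51 ≈ 21.424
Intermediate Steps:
√(-N - 4223) = √(-1*(-4682) - 4223) = √(4682 - 4223) = √459 = 3*√51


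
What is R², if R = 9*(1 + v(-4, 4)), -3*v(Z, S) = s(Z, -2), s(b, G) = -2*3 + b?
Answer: 1521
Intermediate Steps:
s(b, G) = -6 + b
v(Z, S) = 2 - Z/3 (v(Z, S) = -(-6 + Z)/3 = 2 - Z/3)
R = 39 (R = 9*(1 + (2 - ⅓*(-4))) = 9*(1 + (2 + 4/3)) = 9*(1 + 10/3) = 9*(13/3) = 39)
R² = 39² = 1521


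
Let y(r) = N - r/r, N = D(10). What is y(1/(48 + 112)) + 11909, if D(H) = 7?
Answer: 11915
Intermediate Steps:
N = 7
y(r) = 6 (y(r) = 7 - r/r = 7 - 1*1 = 7 - 1 = 6)
y(1/(48 + 112)) + 11909 = 6 + 11909 = 11915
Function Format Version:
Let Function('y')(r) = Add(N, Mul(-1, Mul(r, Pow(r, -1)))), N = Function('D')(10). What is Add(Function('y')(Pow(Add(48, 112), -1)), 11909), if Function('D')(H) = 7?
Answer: 11915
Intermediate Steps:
N = 7
Function('y')(r) = 6 (Function('y')(r) = Add(7, Mul(-1, Mul(r, Pow(r, -1)))) = Add(7, Mul(-1, 1)) = Add(7, -1) = 6)
Add(Function('y')(Pow(Add(48, 112), -1)), 11909) = Add(6, 11909) = 11915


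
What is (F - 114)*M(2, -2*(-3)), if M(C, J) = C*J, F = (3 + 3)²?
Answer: -936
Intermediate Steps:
F = 36 (F = 6² = 36)
(F - 114)*M(2, -2*(-3)) = (36 - 114)*(2*(-2*(-3))) = -156*6 = -78*12 = -936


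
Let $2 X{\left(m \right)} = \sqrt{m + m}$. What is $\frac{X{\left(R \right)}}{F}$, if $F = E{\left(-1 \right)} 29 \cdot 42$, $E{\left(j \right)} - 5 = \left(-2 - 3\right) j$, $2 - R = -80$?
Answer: $\frac{\sqrt{41}}{12180} \approx 0.00052571$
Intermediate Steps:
$R = 82$ ($R = 2 - -80 = 2 + 80 = 82$)
$E{\left(j \right)} = 5 - 5 j$ ($E{\left(j \right)} = 5 + \left(-2 - 3\right) j = 5 - 5 j$)
$X{\left(m \right)} = \frac{\sqrt{2} \sqrt{m}}{2}$ ($X{\left(m \right)} = \frac{\sqrt{m + m}}{2} = \frac{\sqrt{2 m}}{2} = \frac{\sqrt{2} \sqrt{m}}{2}$)
$F = 12180$ ($F = \left(5 - -5\right) 29 \cdot 42 = \left(5 + 5\right) 29 \cdot 42 = 10 \cdot 29 \cdot 42 = 290 \cdot 42 = 12180$)
$\frac{X{\left(R \right)}}{F} = \frac{\frac{1}{2} \sqrt{2} \sqrt{82}}{12180} = \sqrt{41} \cdot \frac{1}{12180} = \frac{\sqrt{41}}{12180}$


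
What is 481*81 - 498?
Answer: 38463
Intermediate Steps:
481*81 - 498 = 38961 - 498 = 38463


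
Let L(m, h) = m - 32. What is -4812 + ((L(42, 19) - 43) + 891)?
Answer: -3954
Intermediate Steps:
L(m, h) = -32 + m
-4812 + ((L(42, 19) - 43) + 891) = -4812 + (((-32 + 42) - 43) + 891) = -4812 + ((10 - 43) + 891) = -4812 + (-33 + 891) = -4812 + 858 = -3954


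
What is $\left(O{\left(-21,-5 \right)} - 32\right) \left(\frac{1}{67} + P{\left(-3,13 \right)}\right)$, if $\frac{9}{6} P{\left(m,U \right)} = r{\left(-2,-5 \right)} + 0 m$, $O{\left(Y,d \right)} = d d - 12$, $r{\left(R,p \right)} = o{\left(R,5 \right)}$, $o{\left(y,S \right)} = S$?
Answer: $- \frac{12787}{201} \approx -63.617$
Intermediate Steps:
$r{\left(R,p \right)} = 5$
$O{\left(Y,d \right)} = -12 + d^{2}$ ($O{\left(Y,d \right)} = d^{2} - 12 = -12 + d^{2}$)
$P{\left(m,U \right)} = \frac{10}{3}$ ($P{\left(m,U \right)} = \frac{2 \left(5 + 0 m\right)}{3} = \frac{2 \left(5 + 0\right)}{3} = \frac{2}{3} \cdot 5 = \frac{10}{3}$)
$\left(O{\left(-21,-5 \right)} - 32\right) \left(\frac{1}{67} + P{\left(-3,13 \right)}\right) = \left(\left(-12 + \left(-5\right)^{2}\right) - 32\right) \left(\frac{1}{67} + \frac{10}{3}\right) = \left(\left(-12 + 25\right) - 32\right) \left(\frac{1}{67} + \frac{10}{3}\right) = \left(13 - 32\right) \frac{673}{201} = \left(-19\right) \frac{673}{201} = - \frac{12787}{201}$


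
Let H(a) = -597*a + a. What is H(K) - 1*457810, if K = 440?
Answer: -720050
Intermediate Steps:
H(a) = -596*a
H(K) - 1*457810 = -596*440 - 1*457810 = -262240 - 457810 = -720050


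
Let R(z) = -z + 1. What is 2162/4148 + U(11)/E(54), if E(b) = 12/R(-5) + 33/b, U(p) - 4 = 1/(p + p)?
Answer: 2220151/1072258 ≈ 2.0705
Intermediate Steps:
U(p) = 4 + 1/(2*p) (U(p) = 4 + 1/(p + p) = 4 + 1/(2*p))
R(z) = 1 - z
E(b) = 2 + 33/b (E(b) = 12/(1 - 1*(-5)) + 33/b = 12/(1 + 5) + 33/b = 12/6 + 33/b = 12*(1/6) + 33/b = 2 + 33/b)
2162/4148 + U(11)/E(54) = 2162/4148 + (4 + (1/2)/11)/(2 + 33/54) = 2162*(1/4148) + (4 + (1/2)*(1/11))/(2 + 33*(1/54)) = 1081/2074 + (4 + 1/22)/(2 + 11/18) = 1081/2074 + 89/(22*(47/18)) = 1081/2074 + (89/22)*(18/47) = 1081/2074 + 801/517 = 2220151/1072258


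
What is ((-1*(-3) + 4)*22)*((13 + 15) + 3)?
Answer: 4774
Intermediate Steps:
((-1*(-3) + 4)*22)*((13 + 15) + 3) = ((3 + 4)*22)*(28 + 3) = (7*22)*31 = 154*31 = 4774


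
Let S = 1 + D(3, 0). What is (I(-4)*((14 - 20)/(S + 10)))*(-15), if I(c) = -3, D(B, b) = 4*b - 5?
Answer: -45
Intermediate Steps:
D(B, b) = -5 + 4*b
S = -4 (S = 1 + (-5 + 4*0) = 1 + (-5 + 0) = 1 - 5 = -4)
(I(-4)*((14 - 20)/(S + 10)))*(-15) = -3*(14 - 20)/(-4 + 10)*(-15) = -(-18)/6*(-15) = -3*(-1)*(-15) = 3*(-15) = -45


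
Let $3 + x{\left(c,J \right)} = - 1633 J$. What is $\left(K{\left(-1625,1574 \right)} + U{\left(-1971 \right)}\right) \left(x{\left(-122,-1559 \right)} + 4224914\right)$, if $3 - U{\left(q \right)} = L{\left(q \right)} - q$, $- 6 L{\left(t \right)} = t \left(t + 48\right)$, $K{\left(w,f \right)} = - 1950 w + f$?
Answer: $25729296801617$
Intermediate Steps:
$x{\left(c,J \right)} = -3 - 1633 J$
$K{\left(w,f \right)} = f - 1950 w$
$L{\left(t \right)} = - \frac{t \left(48 + t\right)}{6}$ ($L{\left(t \right)} = - \frac{t \left(t + 48\right)}{6} = - \frac{t \left(48 + t\right)}{6}$)
$U{\left(q \right)} = 3 + q + \frac{q \left(48 + q\right)}{6}$ ($U{\left(q \right)} = 3 - \left(- \frac{q \left(48 + q\right)}{6} - q\right) = 3 - \left(- q - \frac{q \left(48 + q\right)}{6}\right) = 3 + \left(q + \frac{q \left(48 + q\right)}{6}\right) = 3 + q + \frac{q \left(48 + q\right)}{6}$)
$\left(K{\left(-1625,1574 \right)} + U{\left(-1971 \right)}\right) \left(x{\left(-122,-1559 \right)} + 4224914\right) = \left(\left(1574 - -3168750\right) + \left(3 + 9 \left(-1971\right) + \frac{\left(-1971\right)^{2}}{6}\right)\right) \left(\left(-3 - -2545847\right) + 4224914\right) = \left(\left(1574 + 3168750\right) + \left(3 - 17739 + \frac{1}{6} \cdot 3884841\right)\right) \left(\left(-3 + 2545847\right) + 4224914\right) = \left(3170324 + \left(3 - 17739 + \frac{1294947}{2}\right)\right) \left(2545844 + 4224914\right) = \left(3170324 + \frac{1259475}{2}\right) 6770758 = \frac{7600123}{2} \cdot 6770758 = 25729296801617$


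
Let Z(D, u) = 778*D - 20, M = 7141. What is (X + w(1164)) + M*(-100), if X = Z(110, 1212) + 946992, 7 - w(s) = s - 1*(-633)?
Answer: 316662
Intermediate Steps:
Z(D, u) = -20 + 778*D
w(s) = -626 - s (w(s) = 7 - (s - 1*(-633)) = 7 - (s + 633) = 7 - (633 + s) = 7 + (-633 - s) = -626 - s)
X = 1032552 (X = (-20 + 778*110) + 946992 = (-20 + 85580) + 946992 = 85560 + 946992 = 1032552)
(X + w(1164)) + M*(-100) = (1032552 + (-626 - 1*1164)) + 7141*(-100) = (1032552 + (-626 - 1164)) - 714100 = (1032552 - 1790) - 714100 = 1030762 - 714100 = 316662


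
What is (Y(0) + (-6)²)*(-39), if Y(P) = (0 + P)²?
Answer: -1404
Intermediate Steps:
Y(P) = P²
(Y(0) + (-6)²)*(-39) = (0² + (-6)²)*(-39) = (0 + 36)*(-39) = 36*(-39) = -1404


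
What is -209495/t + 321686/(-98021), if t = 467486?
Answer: -170918610791/45823445206 ≈ -3.7299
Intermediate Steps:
-209495/t + 321686/(-98021) = -209495/467486 + 321686/(-98021) = -209495*1/467486 + 321686*(-1/98021) = -209495/467486 - 321686/98021 = -170918610791/45823445206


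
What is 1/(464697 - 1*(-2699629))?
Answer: 1/3164326 ≈ 3.1602e-7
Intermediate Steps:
1/(464697 - 1*(-2699629)) = 1/(464697 + 2699629) = 1/3164326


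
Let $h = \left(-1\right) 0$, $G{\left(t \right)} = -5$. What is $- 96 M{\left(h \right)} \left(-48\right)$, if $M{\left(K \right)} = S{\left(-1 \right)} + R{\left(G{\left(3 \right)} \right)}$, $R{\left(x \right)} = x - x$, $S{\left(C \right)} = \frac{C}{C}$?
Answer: $4608$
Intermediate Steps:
$S{\left(C \right)} = 1$
$R{\left(x \right)} = 0$
$h = 0$
$M{\left(K \right)} = 1$ ($M{\left(K \right)} = 1 + 0 = 1$)
$- 96 M{\left(h \right)} \left(-48\right) = \left(-96\right) 1 \left(-48\right) = \left(-96\right) \left(-48\right) = 4608$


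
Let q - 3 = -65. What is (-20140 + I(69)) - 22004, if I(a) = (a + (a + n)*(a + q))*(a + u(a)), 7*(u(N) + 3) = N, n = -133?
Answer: -496257/7 ≈ -70894.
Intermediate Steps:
u(N) = -3 + N/7
q = -62 (q = 3 - 65 = -62)
I(a) = (-3 + 8*a/7)*(a + (-133 + a)*(-62 + a)) (I(a) = (a + (a - 133)*(a - 62))*(a + (-3 + a/7)) = (a + (-133 + a)*(-62 + a))*(-3 + 8*a/7) = (-3 + 8*a/7)*(a + (-133 + a)*(-62 + a)))
(-20140 + I(69)) - 22004 = (-20140 + (-24738 + 10006*69 - 1573/7*69**2 + (8/7)*69**3)) - 22004 = (-20140 + (-24738 + 690414 - 1573/7*4761 + (8/7)*328509)) - 22004 = (-20140 + (-24738 + 690414 - 7489053/7 + 2628072/7)) - 22004 = (-20140 - 201249/7) - 22004 = -342229/7 - 22004 = -496257/7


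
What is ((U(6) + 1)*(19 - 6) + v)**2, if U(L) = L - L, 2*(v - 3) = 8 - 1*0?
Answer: 400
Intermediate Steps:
v = 7 (v = 3 + (8 - 1*0)/2 = 3 + (8 + 0)/2 = 3 + (1/2)*8 = 3 + 4 = 7)
U(L) = 0
((U(6) + 1)*(19 - 6) + v)**2 = ((0 + 1)*(19 - 6) + 7)**2 = (1*13 + 7)**2 = (13 + 7)**2 = 20**2 = 400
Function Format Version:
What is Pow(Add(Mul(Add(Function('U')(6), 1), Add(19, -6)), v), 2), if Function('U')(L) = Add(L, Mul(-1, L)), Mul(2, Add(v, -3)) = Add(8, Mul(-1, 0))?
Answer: 400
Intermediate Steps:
v = 7 (v = Add(3, Mul(Rational(1, 2), Add(8, Mul(-1, 0)))) = Add(3, Mul(Rational(1, 2), Add(8, 0))) = Add(3, Mul(Rational(1, 2), 8)) = Add(3, 4) = 7)
Function('U')(L) = 0
Pow(Add(Mul(Add(Function('U')(6), 1), Add(19, -6)), v), 2) = Pow(Add(Mul(Add(0, 1), Add(19, -6)), 7), 2) = Pow(Add(Mul(1, 13), 7), 2) = Pow(Add(13, 7), 2) = Pow(20, 2) = 400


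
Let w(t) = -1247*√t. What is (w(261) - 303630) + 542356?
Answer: 238726 - 3741*√29 ≈ 2.1858e+5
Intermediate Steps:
(w(261) - 303630) + 542356 = (-3741*√29 - 303630) + 542356 = (-303630 - 3741*√29) + 542356 = 238726 - 3741*√29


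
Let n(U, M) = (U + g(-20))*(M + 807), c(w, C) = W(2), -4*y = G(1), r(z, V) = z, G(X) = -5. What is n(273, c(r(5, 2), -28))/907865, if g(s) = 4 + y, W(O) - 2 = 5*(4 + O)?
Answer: 133401/518780 ≈ 0.25714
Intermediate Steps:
W(O) = 22 + 5*O (W(O) = 2 + 5*(4 + O) = 2 + (20 + 5*O) = 22 + 5*O)
y = 5/4 (y = -¼*(-5) = 5/4 ≈ 1.2500)
c(w, C) = 32 (c(w, C) = 22 + 5*2 = 22 + 10 = 32)
g(s) = 21/4 (g(s) = 4 + 5/4 = 21/4)
n(U, M) = (807 + M)*(21/4 + U) (n(U, M) = (U + 21/4)*(M + 807) = (21/4 + U)*(807 + M) = (807 + M)*(21/4 + U))
n(273, c(r(5, 2), -28))/907865 = (16947/4 + 807*273 + (21/4)*32 + 32*273)/907865 = (16947/4 + 220311 + 168 + 8736)*(1/907865) = (933807/4)*(1/907865) = 133401/518780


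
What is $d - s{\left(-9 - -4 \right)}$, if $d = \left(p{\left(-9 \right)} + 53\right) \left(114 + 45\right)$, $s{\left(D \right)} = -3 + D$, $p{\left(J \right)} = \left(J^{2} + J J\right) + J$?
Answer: $32762$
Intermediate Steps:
$p{\left(J \right)} = J + 2 J^{2}$ ($p{\left(J \right)} = \left(J^{2} + J^{2}\right) + J = 2 J^{2} + J = J + 2 J^{2}$)
$d = 32754$ ($d = \left(- 9 \left(1 + 2 \left(-9\right)\right) + 53\right) \left(114 + 45\right) = \left(- 9 \left(1 - 18\right) + 53\right) 159 = \left(\left(-9\right) \left(-17\right) + 53\right) 159 = \left(153 + 53\right) 159 = 206 \cdot 159 = 32754$)
$d - s{\left(-9 - -4 \right)} = 32754 - \left(-3 - 5\right) = 32754 - -8 = 32754 + 8 = 32762$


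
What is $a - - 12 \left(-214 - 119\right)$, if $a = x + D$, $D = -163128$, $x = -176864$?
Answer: $-343988$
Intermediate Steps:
$a = -339992$ ($a = -176864 - 163128 = -339992$)
$a - - 12 \left(-214 - 119\right) = -339992 - - 12 \left(-214 - 119\right) = -339992 - \left(-12\right) \left(-333\right) = -339992 - 3996 = -343988$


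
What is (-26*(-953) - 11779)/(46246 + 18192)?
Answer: 12999/64438 ≈ 0.20173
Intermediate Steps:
(-26*(-953) - 11779)/(46246 + 18192) = (24778 - 11779)/64438 = 12999*(1/64438) = 12999/64438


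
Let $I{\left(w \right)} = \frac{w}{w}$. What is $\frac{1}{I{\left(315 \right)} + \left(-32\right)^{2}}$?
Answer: $\frac{1}{1025} \approx 0.00097561$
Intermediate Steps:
$I{\left(w \right)} = 1$
$\frac{1}{I{\left(315 \right)} + \left(-32\right)^{2}} = \frac{1}{1 + \left(-32\right)^{2}} = \frac{1}{1 + 1024} = \frac{1}{1025}$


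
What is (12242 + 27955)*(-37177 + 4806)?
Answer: -1301217087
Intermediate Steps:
(12242 + 27955)*(-37177 + 4806) = 40197*(-32371) = -1301217087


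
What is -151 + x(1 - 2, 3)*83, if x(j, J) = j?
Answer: -234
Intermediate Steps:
-151 + x(1 - 2, 3)*83 = -151 + (1 - 2)*83 = -151 - 1*83 = -151 - 83 = -234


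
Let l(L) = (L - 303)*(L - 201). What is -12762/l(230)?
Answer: 12762/2117 ≈ 6.0283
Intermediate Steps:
l(L) = (-303 + L)*(-201 + L)
-12762/l(230) = -12762/(60903 + 230² - 504*230) = -12762/(60903 + 52900 - 115920) = -12762/(-2117) = -12762*(-1/2117) = 12762/2117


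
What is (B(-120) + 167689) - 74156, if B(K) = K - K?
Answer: 93533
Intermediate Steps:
B(K) = 0
(B(-120) + 167689) - 74156 = (0 + 167689) - 74156 = 167689 - 74156 = 93533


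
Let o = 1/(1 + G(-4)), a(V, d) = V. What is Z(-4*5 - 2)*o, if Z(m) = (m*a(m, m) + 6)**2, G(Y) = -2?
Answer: -240100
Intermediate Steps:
Z(m) = (6 + m**2)**2 (Z(m) = (m*m + 6)**2 = (m**2 + 6)**2 = (6 + m**2)**2)
o = -1 (o = 1/(1 - 2) = 1/(-1) = -1)
Z(-4*5 - 2)*o = (6 + (-4*5 - 2)**2)**2*(-1) = (6 + (-20 - 2)**2)**2*(-1) = (6 + (-22)**2)**2*(-1) = (6 + 484)**2*(-1) = 490**2*(-1) = 240100*(-1) = -240100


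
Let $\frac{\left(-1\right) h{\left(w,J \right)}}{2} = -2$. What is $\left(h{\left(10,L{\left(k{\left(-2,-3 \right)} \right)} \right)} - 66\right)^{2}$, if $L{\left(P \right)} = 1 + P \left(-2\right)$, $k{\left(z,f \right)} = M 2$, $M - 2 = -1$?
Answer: $3844$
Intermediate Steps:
$M = 1$ ($M = 2 - 1 = 1$)
$k{\left(z,f \right)} = 2$ ($k{\left(z,f \right)} = 1 \cdot 2 = 2$)
$L{\left(P \right)} = 1 - 2 P$
$h{\left(w,J \right)} = 4$ ($h{\left(w,J \right)} = \left(-2\right) \left(-2\right) = 4$)
$\left(h{\left(10,L{\left(k{\left(-2,-3 \right)} \right)} \right)} - 66\right)^{2} = \left(4 - 66\right)^{2} = \left(-62\right)^{2} = 3844$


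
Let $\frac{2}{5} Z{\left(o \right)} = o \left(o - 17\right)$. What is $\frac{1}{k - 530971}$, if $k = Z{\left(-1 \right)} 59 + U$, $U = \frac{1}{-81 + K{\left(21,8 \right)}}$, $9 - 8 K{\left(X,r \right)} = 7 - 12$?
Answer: $- \frac{317}{167476176} \approx -1.8928 \cdot 10^{-6}$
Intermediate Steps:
$K{\left(X,r \right)} = \frac{7}{4}$ ($K{\left(X,r \right)} = \frac{9}{8} - \frac{7 - 12}{8} = \frac{9}{8} - - \frac{5}{8} = \frac{9}{8} + \frac{5}{8} = \frac{7}{4}$)
$Z{\left(o \right)} = \frac{5 o \left(-17 + o\right)}{2}$ ($Z{\left(o \right)} = \frac{5 o \left(o - 17\right)}{2} = \frac{5 o \left(-17 + o\right)}{2}$)
$U = - \frac{4}{317}$ ($U = \frac{1}{-81 + \frac{7}{4}} = \frac{1}{- \frac{317}{4}} = - \frac{4}{317} \approx -0.012618$)
$k = \frac{841631}{317}$ ($k = \frac{5}{2} \left(-1\right) \left(-17 - 1\right) 59 - \frac{4}{317} = \frac{5}{2} \left(-1\right) \left(-18\right) 59 - \frac{4}{317} = 45 \cdot 59 - \frac{4}{317} = 2655 - \frac{4}{317} = \frac{841631}{317} \approx 2655.0$)
$\frac{1}{k - 530971} = \frac{1}{\frac{841631}{317} - 530971} = \frac{1}{- \frac{167476176}{317}} = - \frac{317}{167476176}$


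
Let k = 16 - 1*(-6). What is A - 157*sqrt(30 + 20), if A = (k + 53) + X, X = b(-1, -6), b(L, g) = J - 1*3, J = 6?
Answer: 78 - 785*sqrt(2) ≈ -1032.2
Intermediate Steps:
k = 22 (k = 16 + 6 = 22)
b(L, g) = 3 (b(L, g) = 6 - 1*3 = 6 - 3 = 3)
X = 3
A = 78 (A = (22 + 53) + 3 = 75 + 3 = 78)
A - 157*sqrt(30 + 20) = 78 - 157*sqrt(30 + 20) = 78 - 785*sqrt(2)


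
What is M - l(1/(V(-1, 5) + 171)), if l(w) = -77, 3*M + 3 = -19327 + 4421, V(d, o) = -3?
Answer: -14678/3 ≈ -4892.7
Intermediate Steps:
M = -14909/3 (M = -1 + (-19327 + 4421)/3 = -1 + (⅓)*(-14906) = -1 - 14906/3 = -14909/3 ≈ -4969.7)
M - l(1/(V(-1, 5) + 171)) = -14909/3 - 1*(-77) = -14909/3 + 77 = -14678/3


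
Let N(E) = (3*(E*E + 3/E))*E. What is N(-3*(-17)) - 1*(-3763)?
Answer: 401725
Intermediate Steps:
N(E) = E*(3*E² + 9/E) (N(E) = (3*(E² + 3/E))*E = (3*E² + 9/E)*E = E*(3*E² + 9/E))
N(-3*(-17)) - 1*(-3763) = (9 + 3*(-3*(-17))³) - 1*(-3763) = (9 + 3*51³) + 3763 = (9 + 3*132651) + 3763 = (9 + 397953) + 3763 = 397962 + 3763 = 401725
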